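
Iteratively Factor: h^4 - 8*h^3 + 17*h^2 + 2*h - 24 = (h + 1)*(h^3 - 9*h^2 + 26*h - 24) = (h - 4)*(h + 1)*(h^2 - 5*h + 6) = (h - 4)*(h - 3)*(h + 1)*(h - 2)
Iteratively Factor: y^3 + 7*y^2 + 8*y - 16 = (y + 4)*(y^2 + 3*y - 4) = (y + 4)^2*(y - 1)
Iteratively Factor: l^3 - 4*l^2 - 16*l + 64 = (l - 4)*(l^2 - 16) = (l - 4)*(l + 4)*(l - 4)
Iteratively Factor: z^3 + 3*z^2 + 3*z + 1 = (z + 1)*(z^2 + 2*z + 1) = (z + 1)^2*(z + 1)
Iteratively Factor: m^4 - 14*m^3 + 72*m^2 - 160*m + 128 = (m - 4)*(m^3 - 10*m^2 + 32*m - 32) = (m - 4)^2*(m^2 - 6*m + 8) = (m - 4)^2*(m - 2)*(m - 4)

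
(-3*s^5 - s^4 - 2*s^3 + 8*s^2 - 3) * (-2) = 6*s^5 + 2*s^4 + 4*s^3 - 16*s^2 + 6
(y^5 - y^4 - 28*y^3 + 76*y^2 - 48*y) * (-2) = -2*y^5 + 2*y^4 + 56*y^3 - 152*y^2 + 96*y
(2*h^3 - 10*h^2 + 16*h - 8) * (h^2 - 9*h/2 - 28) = 2*h^5 - 19*h^4 + 5*h^3 + 200*h^2 - 412*h + 224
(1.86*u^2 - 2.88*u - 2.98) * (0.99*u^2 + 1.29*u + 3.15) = 1.8414*u^4 - 0.4518*u^3 - 0.8064*u^2 - 12.9162*u - 9.387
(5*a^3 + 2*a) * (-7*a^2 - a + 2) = -35*a^5 - 5*a^4 - 4*a^3 - 2*a^2 + 4*a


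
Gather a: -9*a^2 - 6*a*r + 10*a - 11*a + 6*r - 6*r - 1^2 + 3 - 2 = -9*a^2 + a*(-6*r - 1)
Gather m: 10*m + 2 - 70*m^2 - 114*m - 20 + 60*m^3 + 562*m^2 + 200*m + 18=60*m^3 + 492*m^2 + 96*m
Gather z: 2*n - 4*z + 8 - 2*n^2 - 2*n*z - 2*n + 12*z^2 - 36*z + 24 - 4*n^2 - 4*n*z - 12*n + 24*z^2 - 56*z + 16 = -6*n^2 - 12*n + 36*z^2 + z*(-6*n - 96) + 48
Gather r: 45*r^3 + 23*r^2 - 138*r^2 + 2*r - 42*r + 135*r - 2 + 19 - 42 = 45*r^3 - 115*r^2 + 95*r - 25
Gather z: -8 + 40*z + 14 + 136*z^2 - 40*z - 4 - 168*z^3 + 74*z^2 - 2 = -168*z^3 + 210*z^2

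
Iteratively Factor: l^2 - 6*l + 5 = (l - 1)*(l - 5)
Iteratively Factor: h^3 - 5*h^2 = (h - 5)*(h^2) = h*(h - 5)*(h)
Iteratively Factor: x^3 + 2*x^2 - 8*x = (x)*(x^2 + 2*x - 8) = x*(x - 2)*(x + 4)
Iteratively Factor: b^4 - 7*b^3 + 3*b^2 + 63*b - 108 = (b - 3)*(b^3 - 4*b^2 - 9*b + 36) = (b - 3)*(b + 3)*(b^2 - 7*b + 12) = (b - 4)*(b - 3)*(b + 3)*(b - 3)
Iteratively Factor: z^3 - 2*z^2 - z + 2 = (z + 1)*(z^2 - 3*z + 2) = (z - 1)*(z + 1)*(z - 2)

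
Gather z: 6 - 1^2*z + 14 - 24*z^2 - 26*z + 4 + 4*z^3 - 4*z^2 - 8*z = 4*z^3 - 28*z^2 - 35*z + 24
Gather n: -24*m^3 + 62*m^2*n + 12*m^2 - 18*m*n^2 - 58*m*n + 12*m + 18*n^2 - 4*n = -24*m^3 + 12*m^2 + 12*m + n^2*(18 - 18*m) + n*(62*m^2 - 58*m - 4)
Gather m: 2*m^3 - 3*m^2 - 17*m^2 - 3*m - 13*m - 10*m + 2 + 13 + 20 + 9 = 2*m^3 - 20*m^2 - 26*m + 44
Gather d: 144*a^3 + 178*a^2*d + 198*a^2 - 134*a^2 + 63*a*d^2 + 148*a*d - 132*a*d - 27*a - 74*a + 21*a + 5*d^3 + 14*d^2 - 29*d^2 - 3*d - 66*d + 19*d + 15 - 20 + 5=144*a^3 + 64*a^2 - 80*a + 5*d^3 + d^2*(63*a - 15) + d*(178*a^2 + 16*a - 50)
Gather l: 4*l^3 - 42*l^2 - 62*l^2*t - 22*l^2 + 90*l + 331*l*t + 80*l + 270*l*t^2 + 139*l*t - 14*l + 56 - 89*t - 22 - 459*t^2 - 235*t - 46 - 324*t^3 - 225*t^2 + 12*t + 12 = 4*l^3 + l^2*(-62*t - 64) + l*(270*t^2 + 470*t + 156) - 324*t^3 - 684*t^2 - 312*t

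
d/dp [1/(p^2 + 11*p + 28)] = (-2*p - 11)/(p^2 + 11*p + 28)^2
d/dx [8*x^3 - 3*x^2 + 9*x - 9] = 24*x^2 - 6*x + 9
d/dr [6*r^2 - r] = 12*r - 1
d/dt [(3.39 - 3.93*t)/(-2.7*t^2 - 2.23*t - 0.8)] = (-10.611*t^2 + 18.306*t + 10.7037)/(7.29*t^4 + 12.042*t^3 + 9.2929*t^2 + 3.568*t + 0.64)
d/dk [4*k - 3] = 4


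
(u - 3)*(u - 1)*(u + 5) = u^3 + u^2 - 17*u + 15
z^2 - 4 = (z - 2)*(z + 2)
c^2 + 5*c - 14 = (c - 2)*(c + 7)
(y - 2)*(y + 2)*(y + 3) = y^3 + 3*y^2 - 4*y - 12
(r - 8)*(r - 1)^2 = r^3 - 10*r^2 + 17*r - 8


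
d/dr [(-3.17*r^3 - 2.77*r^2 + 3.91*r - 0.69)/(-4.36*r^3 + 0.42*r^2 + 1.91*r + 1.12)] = (-7.105427357601e-15*r^5 - 13.4086*r^4 + 21.9858*r^3 - 26.6093*r^2 - 5.6252*r + 5.6971)/(19.0096*r^6 - 3.6624*r^5 - 16.4788*r^4 - 8.162*r^3 + 4.5889*r^2 + 4.2784*r + 1.2544)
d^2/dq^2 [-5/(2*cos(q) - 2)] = 5*(cos(q) + 2)/(2*(cos(q) - 1)^2)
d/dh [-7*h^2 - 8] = -14*h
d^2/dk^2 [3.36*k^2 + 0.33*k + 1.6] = 6.72000000000000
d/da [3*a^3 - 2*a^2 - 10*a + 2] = 9*a^2 - 4*a - 10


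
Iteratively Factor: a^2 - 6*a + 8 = (a - 4)*(a - 2)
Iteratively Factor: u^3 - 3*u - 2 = (u + 1)*(u^2 - u - 2) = (u - 2)*(u + 1)*(u + 1)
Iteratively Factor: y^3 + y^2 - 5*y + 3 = (y - 1)*(y^2 + 2*y - 3) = (y - 1)*(y + 3)*(y - 1)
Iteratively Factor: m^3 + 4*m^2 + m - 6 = (m + 3)*(m^2 + m - 2) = (m - 1)*(m + 3)*(m + 2)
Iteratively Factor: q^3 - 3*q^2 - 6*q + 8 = (q + 2)*(q^2 - 5*q + 4) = (q - 1)*(q + 2)*(q - 4)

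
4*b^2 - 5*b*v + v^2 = (-4*b + v)*(-b + v)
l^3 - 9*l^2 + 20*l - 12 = (l - 6)*(l - 2)*(l - 1)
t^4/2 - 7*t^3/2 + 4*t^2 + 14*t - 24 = (t/2 + 1)*(t - 4)*(t - 3)*(t - 2)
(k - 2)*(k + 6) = k^2 + 4*k - 12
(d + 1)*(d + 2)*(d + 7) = d^3 + 10*d^2 + 23*d + 14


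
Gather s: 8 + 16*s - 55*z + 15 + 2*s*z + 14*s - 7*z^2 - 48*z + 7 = s*(2*z + 30) - 7*z^2 - 103*z + 30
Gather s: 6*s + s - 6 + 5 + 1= 7*s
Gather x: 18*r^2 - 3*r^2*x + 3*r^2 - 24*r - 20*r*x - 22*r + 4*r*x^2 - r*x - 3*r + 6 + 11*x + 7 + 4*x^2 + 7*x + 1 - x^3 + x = 21*r^2 - 49*r - x^3 + x^2*(4*r + 4) + x*(-3*r^2 - 21*r + 19) + 14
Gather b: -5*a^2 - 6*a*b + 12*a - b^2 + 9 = -5*a^2 - 6*a*b + 12*a - b^2 + 9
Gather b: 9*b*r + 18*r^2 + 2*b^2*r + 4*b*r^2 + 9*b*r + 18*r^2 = 2*b^2*r + b*(4*r^2 + 18*r) + 36*r^2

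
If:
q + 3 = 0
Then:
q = -3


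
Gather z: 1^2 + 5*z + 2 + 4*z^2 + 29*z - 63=4*z^2 + 34*z - 60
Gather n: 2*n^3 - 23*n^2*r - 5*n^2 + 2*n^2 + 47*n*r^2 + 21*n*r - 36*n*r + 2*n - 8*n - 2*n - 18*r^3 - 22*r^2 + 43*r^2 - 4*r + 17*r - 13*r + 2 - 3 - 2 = 2*n^3 + n^2*(-23*r - 3) + n*(47*r^2 - 15*r - 8) - 18*r^3 + 21*r^2 - 3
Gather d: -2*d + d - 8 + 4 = -d - 4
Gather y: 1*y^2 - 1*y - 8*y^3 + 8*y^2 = -8*y^3 + 9*y^2 - y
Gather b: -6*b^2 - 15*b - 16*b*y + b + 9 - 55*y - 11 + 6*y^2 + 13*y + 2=-6*b^2 + b*(-16*y - 14) + 6*y^2 - 42*y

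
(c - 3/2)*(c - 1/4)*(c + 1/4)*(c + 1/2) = c^4 - c^3 - 13*c^2/16 + c/16 + 3/64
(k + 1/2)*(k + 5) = k^2 + 11*k/2 + 5/2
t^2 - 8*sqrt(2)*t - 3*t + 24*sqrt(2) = (t - 3)*(t - 8*sqrt(2))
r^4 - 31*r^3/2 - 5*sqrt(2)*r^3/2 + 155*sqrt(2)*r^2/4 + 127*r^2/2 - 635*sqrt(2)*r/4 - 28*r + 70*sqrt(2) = (r - 8)*(r - 7)*(r - 1/2)*(r - 5*sqrt(2)/2)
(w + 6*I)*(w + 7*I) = w^2 + 13*I*w - 42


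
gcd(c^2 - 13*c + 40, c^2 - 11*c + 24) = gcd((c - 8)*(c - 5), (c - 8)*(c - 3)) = c - 8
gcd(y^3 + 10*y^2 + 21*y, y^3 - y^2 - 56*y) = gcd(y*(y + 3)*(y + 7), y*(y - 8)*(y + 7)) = y^2 + 7*y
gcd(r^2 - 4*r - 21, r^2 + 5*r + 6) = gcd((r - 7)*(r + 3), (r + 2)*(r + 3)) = r + 3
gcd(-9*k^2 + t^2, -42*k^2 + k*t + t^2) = 1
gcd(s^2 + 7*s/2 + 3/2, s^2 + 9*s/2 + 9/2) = s + 3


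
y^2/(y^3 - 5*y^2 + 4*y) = y/(y^2 - 5*y + 4)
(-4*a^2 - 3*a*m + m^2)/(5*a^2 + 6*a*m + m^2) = (-4*a + m)/(5*a + m)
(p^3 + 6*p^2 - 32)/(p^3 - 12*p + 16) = (p + 4)/(p - 2)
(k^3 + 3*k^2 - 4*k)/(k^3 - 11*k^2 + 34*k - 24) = k*(k + 4)/(k^2 - 10*k + 24)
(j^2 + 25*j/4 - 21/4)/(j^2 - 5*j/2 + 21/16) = 4*(j + 7)/(4*j - 7)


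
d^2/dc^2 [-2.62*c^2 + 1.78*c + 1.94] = -5.24000000000000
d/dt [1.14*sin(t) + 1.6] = 1.14*cos(t)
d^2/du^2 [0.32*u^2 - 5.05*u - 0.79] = 0.640000000000000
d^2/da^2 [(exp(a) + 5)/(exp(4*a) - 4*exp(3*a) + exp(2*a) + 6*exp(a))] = (9*exp(7*a) + 36*exp(6*a) - 394*exp(5*a) + 714*exp(4*a) - 153*exp(3*a) - 226*exp(2*a) + 90*exp(a) + 180)*exp(-a)/(exp(9*a) - 12*exp(8*a) + 51*exp(7*a) - 70*exp(6*a) - 93*exp(5*a) + 312*exp(4*a) - 35*exp(3*a) - 414*exp(2*a) + 108*exp(a) + 216)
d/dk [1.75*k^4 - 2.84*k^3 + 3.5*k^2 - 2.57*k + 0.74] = 7.0*k^3 - 8.52*k^2 + 7.0*k - 2.57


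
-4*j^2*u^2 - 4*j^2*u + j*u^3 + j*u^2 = u*(-4*j + u)*(j*u + j)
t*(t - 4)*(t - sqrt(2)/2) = t^3 - 4*t^2 - sqrt(2)*t^2/2 + 2*sqrt(2)*t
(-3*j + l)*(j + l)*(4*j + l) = -12*j^3 - 11*j^2*l + 2*j*l^2 + l^3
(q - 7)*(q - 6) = q^2 - 13*q + 42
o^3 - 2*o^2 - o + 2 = (o - 2)*(o - 1)*(o + 1)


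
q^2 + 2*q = q*(q + 2)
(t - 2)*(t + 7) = t^2 + 5*t - 14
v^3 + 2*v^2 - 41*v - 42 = (v - 6)*(v + 1)*(v + 7)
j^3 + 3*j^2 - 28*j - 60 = (j - 5)*(j + 2)*(j + 6)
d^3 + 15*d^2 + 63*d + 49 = (d + 1)*(d + 7)^2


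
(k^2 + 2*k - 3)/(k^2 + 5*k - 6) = (k + 3)/(k + 6)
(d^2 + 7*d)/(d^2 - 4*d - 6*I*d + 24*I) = d*(d + 7)/(d^2 - 4*d - 6*I*d + 24*I)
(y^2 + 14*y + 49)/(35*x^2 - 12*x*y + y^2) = (y^2 + 14*y + 49)/(35*x^2 - 12*x*y + y^2)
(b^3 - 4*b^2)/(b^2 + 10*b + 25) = b^2*(b - 4)/(b^2 + 10*b + 25)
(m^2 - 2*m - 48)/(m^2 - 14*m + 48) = (m + 6)/(m - 6)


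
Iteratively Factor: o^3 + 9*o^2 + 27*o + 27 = (o + 3)*(o^2 + 6*o + 9) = (o + 3)^2*(o + 3)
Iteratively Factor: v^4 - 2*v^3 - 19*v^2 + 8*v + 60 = (v + 3)*(v^3 - 5*v^2 - 4*v + 20) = (v - 5)*(v + 3)*(v^2 - 4) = (v - 5)*(v + 2)*(v + 3)*(v - 2)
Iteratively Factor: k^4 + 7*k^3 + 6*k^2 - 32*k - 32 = (k + 4)*(k^3 + 3*k^2 - 6*k - 8) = (k + 1)*(k + 4)*(k^2 + 2*k - 8) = (k - 2)*(k + 1)*(k + 4)*(k + 4)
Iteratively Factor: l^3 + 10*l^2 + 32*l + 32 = (l + 2)*(l^2 + 8*l + 16) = (l + 2)*(l + 4)*(l + 4)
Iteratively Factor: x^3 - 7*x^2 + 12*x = (x)*(x^2 - 7*x + 12) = x*(x - 4)*(x - 3)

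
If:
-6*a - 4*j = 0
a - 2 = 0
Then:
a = 2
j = -3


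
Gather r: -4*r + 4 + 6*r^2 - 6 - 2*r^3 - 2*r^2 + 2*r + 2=-2*r^3 + 4*r^2 - 2*r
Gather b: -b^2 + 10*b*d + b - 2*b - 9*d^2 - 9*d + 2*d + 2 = -b^2 + b*(10*d - 1) - 9*d^2 - 7*d + 2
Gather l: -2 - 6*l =-6*l - 2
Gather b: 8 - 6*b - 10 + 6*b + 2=0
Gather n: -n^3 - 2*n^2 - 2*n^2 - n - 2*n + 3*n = -n^3 - 4*n^2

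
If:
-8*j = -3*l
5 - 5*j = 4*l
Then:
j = 15/47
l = 40/47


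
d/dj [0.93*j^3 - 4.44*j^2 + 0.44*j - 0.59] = 2.79*j^2 - 8.88*j + 0.44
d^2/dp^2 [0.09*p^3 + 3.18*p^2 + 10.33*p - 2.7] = 0.54*p + 6.36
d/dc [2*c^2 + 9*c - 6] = 4*c + 9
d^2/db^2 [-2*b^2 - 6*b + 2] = -4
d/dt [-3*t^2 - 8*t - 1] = -6*t - 8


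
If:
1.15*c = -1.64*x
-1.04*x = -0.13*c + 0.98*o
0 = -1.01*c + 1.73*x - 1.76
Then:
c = -0.79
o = -0.69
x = 0.56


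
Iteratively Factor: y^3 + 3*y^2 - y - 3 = (y + 3)*(y^2 - 1) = (y + 1)*(y + 3)*(y - 1)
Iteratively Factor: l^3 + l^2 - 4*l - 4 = (l + 1)*(l^2 - 4) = (l - 2)*(l + 1)*(l + 2)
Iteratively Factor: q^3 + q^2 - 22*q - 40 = (q + 2)*(q^2 - q - 20) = (q + 2)*(q + 4)*(q - 5)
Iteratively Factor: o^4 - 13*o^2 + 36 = (o + 3)*(o^3 - 3*o^2 - 4*o + 12) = (o - 2)*(o + 3)*(o^2 - o - 6) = (o - 3)*(o - 2)*(o + 3)*(o + 2)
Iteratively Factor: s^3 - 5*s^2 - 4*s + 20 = (s - 2)*(s^2 - 3*s - 10) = (s - 5)*(s - 2)*(s + 2)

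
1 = 1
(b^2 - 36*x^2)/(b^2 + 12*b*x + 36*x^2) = (b - 6*x)/(b + 6*x)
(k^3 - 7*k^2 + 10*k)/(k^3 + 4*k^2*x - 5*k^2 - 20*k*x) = (k - 2)/(k + 4*x)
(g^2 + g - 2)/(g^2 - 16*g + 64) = (g^2 + g - 2)/(g^2 - 16*g + 64)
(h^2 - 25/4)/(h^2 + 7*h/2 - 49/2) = (4*h^2 - 25)/(2*(2*h^2 + 7*h - 49))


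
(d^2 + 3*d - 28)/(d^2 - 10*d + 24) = (d + 7)/(d - 6)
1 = 1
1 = 1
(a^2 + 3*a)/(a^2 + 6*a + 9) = a/(a + 3)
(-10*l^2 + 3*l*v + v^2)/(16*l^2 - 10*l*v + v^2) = (5*l + v)/(-8*l + v)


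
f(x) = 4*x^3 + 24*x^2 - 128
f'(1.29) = 81.89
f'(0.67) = 37.55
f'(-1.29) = -41.95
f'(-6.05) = 148.83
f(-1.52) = -86.60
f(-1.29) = -96.65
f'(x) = 12*x^2 + 48*x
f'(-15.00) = 1980.00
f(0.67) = -116.02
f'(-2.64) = -43.08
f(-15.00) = -8228.00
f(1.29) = -79.47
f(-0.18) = -127.25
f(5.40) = 1201.70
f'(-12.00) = 1152.00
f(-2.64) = -34.33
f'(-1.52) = -45.24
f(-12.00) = -3584.00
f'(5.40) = 609.12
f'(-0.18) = -8.25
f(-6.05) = -135.32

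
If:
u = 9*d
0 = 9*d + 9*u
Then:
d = 0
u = 0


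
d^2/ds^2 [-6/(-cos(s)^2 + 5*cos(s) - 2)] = 6*(4*sin(s)^4 - 19*sin(s)^2 + 115*cos(s)/4 - 15*cos(3*s)/4 - 31)/(sin(s)^2 + 5*cos(s) - 3)^3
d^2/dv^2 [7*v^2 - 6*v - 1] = 14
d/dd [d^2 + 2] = 2*d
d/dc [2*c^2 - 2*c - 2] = 4*c - 2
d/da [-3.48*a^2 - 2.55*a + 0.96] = -6.96*a - 2.55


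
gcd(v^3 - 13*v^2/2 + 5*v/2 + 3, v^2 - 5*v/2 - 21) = v - 6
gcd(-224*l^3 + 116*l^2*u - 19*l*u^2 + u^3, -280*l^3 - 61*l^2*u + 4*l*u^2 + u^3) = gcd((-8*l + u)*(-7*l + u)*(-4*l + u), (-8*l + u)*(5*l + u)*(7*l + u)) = -8*l + u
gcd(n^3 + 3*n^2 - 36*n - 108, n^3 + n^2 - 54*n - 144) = n^2 + 9*n + 18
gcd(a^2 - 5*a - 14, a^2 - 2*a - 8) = a + 2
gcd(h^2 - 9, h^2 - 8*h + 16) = 1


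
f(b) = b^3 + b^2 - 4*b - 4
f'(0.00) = -4.00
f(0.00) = -4.00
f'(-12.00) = 404.00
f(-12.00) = -1540.00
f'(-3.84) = 32.56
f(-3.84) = -30.52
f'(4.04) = 53.04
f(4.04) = 62.10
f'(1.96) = 11.44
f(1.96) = -0.47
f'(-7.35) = 143.37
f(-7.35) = -317.64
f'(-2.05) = 4.51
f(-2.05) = -0.21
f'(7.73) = 190.72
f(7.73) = 486.72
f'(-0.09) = -4.16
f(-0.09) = -3.63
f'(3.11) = 31.24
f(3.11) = 23.31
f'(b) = 3*b^2 + 2*b - 4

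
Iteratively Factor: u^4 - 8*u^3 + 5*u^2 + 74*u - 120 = (u - 2)*(u^3 - 6*u^2 - 7*u + 60) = (u - 2)*(u + 3)*(u^2 - 9*u + 20) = (u - 5)*(u - 2)*(u + 3)*(u - 4)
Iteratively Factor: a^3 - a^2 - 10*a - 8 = (a + 1)*(a^2 - 2*a - 8) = (a - 4)*(a + 1)*(a + 2)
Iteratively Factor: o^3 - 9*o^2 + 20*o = (o - 5)*(o^2 - 4*o) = (o - 5)*(o - 4)*(o)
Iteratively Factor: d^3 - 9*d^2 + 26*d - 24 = (d - 2)*(d^2 - 7*d + 12) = (d - 4)*(d - 2)*(d - 3)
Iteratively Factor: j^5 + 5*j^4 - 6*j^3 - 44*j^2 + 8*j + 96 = (j + 4)*(j^4 + j^3 - 10*j^2 - 4*j + 24) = (j + 3)*(j + 4)*(j^3 - 2*j^2 - 4*j + 8) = (j - 2)*(j + 3)*(j + 4)*(j^2 - 4) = (j - 2)^2*(j + 3)*(j + 4)*(j + 2)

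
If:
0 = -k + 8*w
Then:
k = 8*w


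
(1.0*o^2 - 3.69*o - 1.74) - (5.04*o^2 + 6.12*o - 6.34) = -4.04*o^2 - 9.81*o + 4.6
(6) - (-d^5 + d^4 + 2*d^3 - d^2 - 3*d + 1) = d^5 - d^4 - 2*d^3 + d^2 + 3*d + 5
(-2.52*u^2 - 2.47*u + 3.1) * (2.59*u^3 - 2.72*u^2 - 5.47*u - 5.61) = -6.5268*u^5 + 0.457100000000001*u^4 + 28.5318*u^3 + 19.2161*u^2 - 3.1003*u - 17.391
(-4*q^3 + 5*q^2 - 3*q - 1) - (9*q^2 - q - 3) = -4*q^3 - 4*q^2 - 2*q + 2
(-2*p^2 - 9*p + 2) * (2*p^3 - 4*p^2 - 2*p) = -4*p^5 - 10*p^4 + 44*p^3 + 10*p^2 - 4*p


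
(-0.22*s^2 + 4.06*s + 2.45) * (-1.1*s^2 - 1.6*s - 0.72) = 0.242*s^4 - 4.114*s^3 - 9.0326*s^2 - 6.8432*s - 1.764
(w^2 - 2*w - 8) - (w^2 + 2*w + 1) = -4*w - 9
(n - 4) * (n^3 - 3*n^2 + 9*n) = n^4 - 7*n^3 + 21*n^2 - 36*n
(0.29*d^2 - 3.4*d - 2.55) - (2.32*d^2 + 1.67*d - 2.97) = -2.03*d^2 - 5.07*d + 0.42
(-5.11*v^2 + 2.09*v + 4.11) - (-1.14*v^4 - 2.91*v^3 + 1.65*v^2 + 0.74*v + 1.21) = 1.14*v^4 + 2.91*v^3 - 6.76*v^2 + 1.35*v + 2.9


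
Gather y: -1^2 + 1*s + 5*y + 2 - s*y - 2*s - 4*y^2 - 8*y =-s - 4*y^2 + y*(-s - 3) + 1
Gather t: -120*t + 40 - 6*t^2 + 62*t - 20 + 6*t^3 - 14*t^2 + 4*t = 6*t^3 - 20*t^2 - 54*t + 20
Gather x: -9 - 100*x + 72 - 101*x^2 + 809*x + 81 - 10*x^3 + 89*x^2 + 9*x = -10*x^3 - 12*x^2 + 718*x + 144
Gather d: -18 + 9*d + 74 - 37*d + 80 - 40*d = 136 - 68*d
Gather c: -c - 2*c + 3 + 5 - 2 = 6 - 3*c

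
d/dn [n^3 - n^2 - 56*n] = 3*n^2 - 2*n - 56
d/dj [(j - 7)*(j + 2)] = 2*j - 5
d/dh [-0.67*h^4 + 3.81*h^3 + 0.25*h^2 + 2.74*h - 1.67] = -2.68*h^3 + 11.43*h^2 + 0.5*h + 2.74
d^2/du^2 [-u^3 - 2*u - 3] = -6*u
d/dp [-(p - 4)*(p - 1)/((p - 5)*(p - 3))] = (3*p^2 - 22*p + 43)/(p^4 - 16*p^3 + 94*p^2 - 240*p + 225)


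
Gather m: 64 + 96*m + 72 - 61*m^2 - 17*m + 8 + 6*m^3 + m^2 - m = 6*m^3 - 60*m^2 + 78*m + 144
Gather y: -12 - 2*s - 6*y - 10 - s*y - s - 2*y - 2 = -3*s + y*(-s - 8) - 24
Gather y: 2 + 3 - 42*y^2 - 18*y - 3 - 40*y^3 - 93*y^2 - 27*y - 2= -40*y^3 - 135*y^2 - 45*y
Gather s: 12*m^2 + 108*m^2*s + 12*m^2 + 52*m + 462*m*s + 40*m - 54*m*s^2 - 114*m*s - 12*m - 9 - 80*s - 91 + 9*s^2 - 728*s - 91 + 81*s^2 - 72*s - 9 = 24*m^2 + 80*m + s^2*(90 - 54*m) + s*(108*m^2 + 348*m - 880) - 200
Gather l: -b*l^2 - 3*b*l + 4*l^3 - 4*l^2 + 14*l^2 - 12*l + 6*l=4*l^3 + l^2*(10 - b) + l*(-3*b - 6)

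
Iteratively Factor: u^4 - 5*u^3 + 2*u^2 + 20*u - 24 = (u - 2)*(u^3 - 3*u^2 - 4*u + 12) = (u - 3)*(u - 2)*(u^2 - 4) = (u - 3)*(u - 2)*(u + 2)*(u - 2)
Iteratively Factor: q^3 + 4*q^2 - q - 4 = (q + 4)*(q^2 - 1) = (q - 1)*(q + 4)*(q + 1)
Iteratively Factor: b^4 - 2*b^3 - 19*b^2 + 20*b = (b - 1)*(b^3 - b^2 - 20*b) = (b - 1)*(b + 4)*(b^2 - 5*b) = (b - 5)*(b - 1)*(b + 4)*(b)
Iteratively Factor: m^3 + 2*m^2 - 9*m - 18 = (m - 3)*(m^2 + 5*m + 6) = (m - 3)*(m + 2)*(m + 3)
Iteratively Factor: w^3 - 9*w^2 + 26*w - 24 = (w - 2)*(w^2 - 7*w + 12) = (w - 4)*(w - 2)*(w - 3)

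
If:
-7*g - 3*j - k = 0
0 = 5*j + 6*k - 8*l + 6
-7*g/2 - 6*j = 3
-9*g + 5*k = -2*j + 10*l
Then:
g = 438/317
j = -414/317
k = -1824/317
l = -1389/317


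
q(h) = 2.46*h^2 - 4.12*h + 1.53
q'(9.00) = 40.16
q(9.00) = 163.71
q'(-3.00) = -18.88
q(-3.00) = 36.03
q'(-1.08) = -9.43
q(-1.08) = 8.85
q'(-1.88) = -13.37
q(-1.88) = 17.97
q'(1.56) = 3.56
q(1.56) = 1.09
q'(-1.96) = -13.76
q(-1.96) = 19.06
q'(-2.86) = -18.19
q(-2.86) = 33.44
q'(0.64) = -0.97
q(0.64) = -0.10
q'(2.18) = 6.61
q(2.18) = 4.24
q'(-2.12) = -14.55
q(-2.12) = 21.32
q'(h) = 4.92*h - 4.12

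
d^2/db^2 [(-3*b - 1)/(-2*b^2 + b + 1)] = 2*((1 - 18*b)*(-2*b^2 + b + 1) - (3*b + 1)*(4*b - 1)^2)/(-2*b^2 + b + 1)^3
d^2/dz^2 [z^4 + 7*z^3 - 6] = 6*z*(2*z + 7)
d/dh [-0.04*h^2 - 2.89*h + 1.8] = -0.08*h - 2.89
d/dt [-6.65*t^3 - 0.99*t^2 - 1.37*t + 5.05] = -19.95*t^2 - 1.98*t - 1.37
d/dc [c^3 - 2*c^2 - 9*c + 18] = 3*c^2 - 4*c - 9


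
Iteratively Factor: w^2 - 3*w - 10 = (w + 2)*(w - 5)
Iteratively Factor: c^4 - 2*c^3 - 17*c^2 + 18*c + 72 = (c - 3)*(c^3 + c^2 - 14*c - 24) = (c - 4)*(c - 3)*(c^2 + 5*c + 6) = (c - 4)*(c - 3)*(c + 3)*(c + 2)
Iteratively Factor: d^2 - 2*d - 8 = (d - 4)*(d + 2)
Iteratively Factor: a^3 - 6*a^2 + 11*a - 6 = (a - 2)*(a^2 - 4*a + 3) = (a - 2)*(a - 1)*(a - 3)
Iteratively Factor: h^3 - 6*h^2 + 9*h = (h)*(h^2 - 6*h + 9) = h*(h - 3)*(h - 3)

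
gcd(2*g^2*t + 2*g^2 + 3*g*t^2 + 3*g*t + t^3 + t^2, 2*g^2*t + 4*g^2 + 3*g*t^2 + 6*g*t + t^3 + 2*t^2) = 2*g^2 + 3*g*t + t^2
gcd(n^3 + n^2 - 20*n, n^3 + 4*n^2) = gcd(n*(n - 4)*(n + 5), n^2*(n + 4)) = n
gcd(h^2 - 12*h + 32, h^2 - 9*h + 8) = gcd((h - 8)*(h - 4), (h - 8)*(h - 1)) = h - 8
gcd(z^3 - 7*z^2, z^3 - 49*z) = z^2 - 7*z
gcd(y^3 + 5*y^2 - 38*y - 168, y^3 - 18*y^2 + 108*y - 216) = y - 6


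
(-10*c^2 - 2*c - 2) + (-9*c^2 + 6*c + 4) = -19*c^2 + 4*c + 2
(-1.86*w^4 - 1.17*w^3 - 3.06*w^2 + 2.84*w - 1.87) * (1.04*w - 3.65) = -1.9344*w^5 + 5.5722*w^4 + 1.0881*w^3 + 14.1226*w^2 - 12.3108*w + 6.8255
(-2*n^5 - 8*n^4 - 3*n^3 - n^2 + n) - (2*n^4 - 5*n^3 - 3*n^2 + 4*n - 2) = -2*n^5 - 10*n^4 + 2*n^3 + 2*n^2 - 3*n + 2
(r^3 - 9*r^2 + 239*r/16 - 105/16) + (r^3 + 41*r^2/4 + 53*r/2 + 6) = 2*r^3 + 5*r^2/4 + 663*r/16 - 9/16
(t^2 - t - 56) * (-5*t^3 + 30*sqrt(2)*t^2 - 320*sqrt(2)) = -5*t^5 + 5*t^4 + 30*sqrt(2)*t^4 - 30*sqrt(2)*t^3 + 280*t^3 - 2000*sqrt(2)*t^2 + 320*sqrt(2)*t + 17920*sqrt(2)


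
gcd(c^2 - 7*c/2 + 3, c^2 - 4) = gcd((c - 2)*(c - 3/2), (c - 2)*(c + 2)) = c - 2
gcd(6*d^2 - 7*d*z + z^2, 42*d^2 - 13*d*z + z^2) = -6*d + z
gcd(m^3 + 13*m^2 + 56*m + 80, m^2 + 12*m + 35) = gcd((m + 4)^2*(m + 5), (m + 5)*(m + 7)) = m + 5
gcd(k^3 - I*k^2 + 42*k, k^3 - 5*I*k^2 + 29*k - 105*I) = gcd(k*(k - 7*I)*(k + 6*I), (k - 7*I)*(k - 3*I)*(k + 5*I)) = k - 7*I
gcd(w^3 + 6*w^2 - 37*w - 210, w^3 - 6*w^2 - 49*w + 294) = w^2 + w - 42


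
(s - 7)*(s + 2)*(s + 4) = s^3 - s^2 - 34*s - 56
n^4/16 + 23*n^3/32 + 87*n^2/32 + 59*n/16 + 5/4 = (n/4 + 1/2)*(n/4 + 1)*(n + 1/2)*(n + 5)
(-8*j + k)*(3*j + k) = -24*j^2 - 5*j*k + k^2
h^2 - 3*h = h*(h - 3)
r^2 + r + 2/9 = (r + 1/3)*(r + 2/3)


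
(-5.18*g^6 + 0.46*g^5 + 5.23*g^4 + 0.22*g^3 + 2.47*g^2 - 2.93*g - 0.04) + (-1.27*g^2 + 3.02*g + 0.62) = -5.18*g^6 + 0.46*g^5 + 5.23*g^4 + 0.22*g^3 + 1.2*g^2 + 0.0899999999999999*g + 0.58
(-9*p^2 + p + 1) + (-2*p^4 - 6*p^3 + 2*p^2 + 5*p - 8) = -2*p^4 - 6*p^3 - 7*p^2 + 6*p - 7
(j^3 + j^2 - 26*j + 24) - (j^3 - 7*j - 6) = j^2 - 19*j + 30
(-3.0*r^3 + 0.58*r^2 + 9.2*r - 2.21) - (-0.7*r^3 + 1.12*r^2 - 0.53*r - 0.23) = -2.3*r^3 - 0.54*r^2 + 9.73*r - 1.98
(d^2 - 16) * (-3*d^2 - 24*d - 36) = -3*d^4 - 24*d^3 + 12*d^2 + 384*d + 576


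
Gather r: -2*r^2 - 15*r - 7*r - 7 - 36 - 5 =-2*r^2 - 22*r - 48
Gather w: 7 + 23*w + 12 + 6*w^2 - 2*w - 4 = 6*w^2 + 21*w + 15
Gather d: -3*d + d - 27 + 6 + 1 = -2*d - 20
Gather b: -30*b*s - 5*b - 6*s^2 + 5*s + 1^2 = b*(-30*s - 5) - 6*s^2 + 5*s + 1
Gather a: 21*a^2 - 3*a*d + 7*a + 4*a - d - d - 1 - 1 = 21*a^2 + a*(11 - 3*d) - 2*d - 2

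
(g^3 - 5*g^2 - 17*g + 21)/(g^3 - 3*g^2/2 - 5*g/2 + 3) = 2*(g^2 - 4*g - 21)/(2*g^2 - g - 6)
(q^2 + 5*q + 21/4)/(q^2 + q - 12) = (q^2 + 5*q + 21/4)/(q^2 + q - 12)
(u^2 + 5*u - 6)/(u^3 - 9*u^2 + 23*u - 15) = (u + 6)/(u^2 - 8*u + 15)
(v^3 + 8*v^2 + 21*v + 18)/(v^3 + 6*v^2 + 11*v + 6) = (v + 3)/(v + 1)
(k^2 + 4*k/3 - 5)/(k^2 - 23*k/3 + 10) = (k + 3)/(k - 6)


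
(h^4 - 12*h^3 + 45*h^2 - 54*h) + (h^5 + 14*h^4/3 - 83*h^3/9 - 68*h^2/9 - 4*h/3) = h^5 + 17*h^4/3 - 191*h^3/9 + 337*h^2/9 - 166*h/3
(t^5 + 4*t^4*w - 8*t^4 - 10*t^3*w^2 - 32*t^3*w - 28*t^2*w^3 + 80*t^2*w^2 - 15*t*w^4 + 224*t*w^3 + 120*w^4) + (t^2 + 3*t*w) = t^5 + 4*t^4*w - 8*t^4 - 10*t^3*w^2 - 32*t^3*w - 28*t^2*w^3 + 80*t^2*w^2 + t^2 - 15*t*w^4 + 224*t*w^3 + 3*t*w + 120*w^4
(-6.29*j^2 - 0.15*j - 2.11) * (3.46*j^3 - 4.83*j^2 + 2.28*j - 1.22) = -21.7634*j^5 + 29.8617*j^4 - 20.9173*j^3 + 17.5231*j^2 - 4.6278*j + 2.5742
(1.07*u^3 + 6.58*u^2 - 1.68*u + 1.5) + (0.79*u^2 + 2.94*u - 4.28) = 1.07*u^3 + 7.37*u^2 + 1.26*u - 2.78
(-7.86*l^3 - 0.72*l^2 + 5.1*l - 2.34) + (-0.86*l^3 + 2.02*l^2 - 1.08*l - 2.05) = -8.72*l^3 + 1.3*l^2 + 4.02*l - 4.39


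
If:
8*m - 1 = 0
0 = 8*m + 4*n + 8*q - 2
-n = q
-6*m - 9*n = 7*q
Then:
No Solution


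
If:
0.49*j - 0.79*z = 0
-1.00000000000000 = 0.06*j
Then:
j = -16.67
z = -10.34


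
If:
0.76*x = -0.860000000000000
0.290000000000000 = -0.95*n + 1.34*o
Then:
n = 1.41052631578947*o - 0.305263157894737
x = -1.13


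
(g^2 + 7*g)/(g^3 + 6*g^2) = (g + 7)/(g*(g + 6))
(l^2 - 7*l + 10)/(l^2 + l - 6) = (l - 5)/(l + 3)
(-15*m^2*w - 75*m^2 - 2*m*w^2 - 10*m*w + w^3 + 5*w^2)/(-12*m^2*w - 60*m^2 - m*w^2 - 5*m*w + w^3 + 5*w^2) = (-5*m + w)/(-4*m + w)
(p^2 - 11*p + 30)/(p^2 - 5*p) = (p - 6)/p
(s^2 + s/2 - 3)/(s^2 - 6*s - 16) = (s - 3/2)/(s - 8)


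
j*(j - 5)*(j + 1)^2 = j^4 - 3*j^3 - 9*j^2 - 5*j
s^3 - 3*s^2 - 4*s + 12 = (s - 3)*(s - 2)*(s + 2)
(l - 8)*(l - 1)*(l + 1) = l^3 - 8*l^2 - l + 8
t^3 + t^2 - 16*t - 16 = (t - 4)*(t + 1)*(t + 4)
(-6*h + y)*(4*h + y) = -24*h^2 - 2*h*y + y^2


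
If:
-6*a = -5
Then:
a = 5/6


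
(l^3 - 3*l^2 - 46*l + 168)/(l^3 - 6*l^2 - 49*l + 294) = (l - 4)/(l - 7)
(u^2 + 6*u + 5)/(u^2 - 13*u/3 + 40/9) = 9*(u^2 + 6*u + 5)/(9*u^2 - 39*u + 40)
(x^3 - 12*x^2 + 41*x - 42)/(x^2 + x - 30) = (x^3 - 12*x^2 + 41*x - 42)/(x^2 + x - 30)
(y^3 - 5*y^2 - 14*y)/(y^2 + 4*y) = (y^2 - 5*y - 14)/(y + 4)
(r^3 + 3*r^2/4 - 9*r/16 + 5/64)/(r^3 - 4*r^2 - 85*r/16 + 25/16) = (r - 1/4)/(r - 5)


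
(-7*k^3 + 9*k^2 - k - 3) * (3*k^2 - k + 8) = -21*k^5 + 34*k^4 - 68*k^3 + 64*k^2 - 5*k - 24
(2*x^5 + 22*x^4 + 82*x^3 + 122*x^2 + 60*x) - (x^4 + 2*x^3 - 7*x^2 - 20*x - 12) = 2*x^5 + 21*x^4 + 80*x^3 + 129*x^2 + 80*x + 12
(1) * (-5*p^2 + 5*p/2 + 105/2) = -5*p^2 + 5*p/2 + 105/2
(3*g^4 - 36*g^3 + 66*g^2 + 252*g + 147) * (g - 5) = 3*g^5 - 51*g^4 + 246*g^3 - 78*g^2 - 1113*g - 735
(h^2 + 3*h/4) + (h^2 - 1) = 2*h^2 + 3*h/4 - 1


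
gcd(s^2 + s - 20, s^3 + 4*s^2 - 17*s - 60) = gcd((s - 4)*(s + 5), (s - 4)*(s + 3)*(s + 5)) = s^2 + s - 20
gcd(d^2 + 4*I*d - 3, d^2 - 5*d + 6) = 1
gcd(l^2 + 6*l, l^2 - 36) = l + 6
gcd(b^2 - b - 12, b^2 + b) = 1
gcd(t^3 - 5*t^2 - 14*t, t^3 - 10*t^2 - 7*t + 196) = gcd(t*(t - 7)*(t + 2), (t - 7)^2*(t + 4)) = t - 7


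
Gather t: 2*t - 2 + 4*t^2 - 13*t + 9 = 4*t^2 - 11*t + 7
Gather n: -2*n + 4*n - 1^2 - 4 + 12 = 2*n + 7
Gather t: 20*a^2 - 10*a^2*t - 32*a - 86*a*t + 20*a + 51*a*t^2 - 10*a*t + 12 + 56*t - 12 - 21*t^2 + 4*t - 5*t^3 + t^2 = 20*a^2 - 12*a - 5*t^3 + t^2*(51*a - 20) + t*(-10*a^2 - 96*a + 60)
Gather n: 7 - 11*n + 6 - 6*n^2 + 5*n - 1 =-6*n^2 - 6*n + 12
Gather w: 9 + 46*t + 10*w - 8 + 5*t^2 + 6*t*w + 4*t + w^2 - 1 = 5*t^2 + 50*t + w^2 + w*(6*t + 10)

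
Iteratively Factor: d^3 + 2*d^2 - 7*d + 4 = (d - 1)*(d^2 + 3*d - 4) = (d - 1)^2*(d + 4)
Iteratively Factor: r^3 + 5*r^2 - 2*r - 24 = (r + 4)*(r^2 + r - 6) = (r + 3)*(r + 4)*(r - 2)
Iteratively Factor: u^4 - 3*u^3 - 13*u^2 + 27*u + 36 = (u + 1)*(u^3 - 4*u^2 - 9*u + 36) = (u - 4)*(u + 1)*(u^2 - 9) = (u - 4)*(u - 3)*(u + 1)*(u + 3)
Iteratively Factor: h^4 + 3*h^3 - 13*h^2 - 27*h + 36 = (h + 3)*(h^3 - 13*h + 12) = (h + 3)*(h + 4)*(h^2 - 4*h + 3) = (h - 1)*(h + 3)*(h + 4)*(h - 3)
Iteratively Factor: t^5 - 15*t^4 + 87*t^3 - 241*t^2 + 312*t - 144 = (t - 4)*(t^4 - 11*t^3 + 43*t^2 - 69*t + 36) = (t - 4)*(t - 3)*(t^3 - 8*t^2 + 19*t - 12) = (t - 4)*(t - 3)*(t - 1)*(t^2 - 7*t + 12) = (t - 4)*(t - 3)^2*(t - 1)*(t - 4)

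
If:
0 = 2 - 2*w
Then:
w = 1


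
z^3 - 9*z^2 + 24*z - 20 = (z - 5)*(z - 2)^2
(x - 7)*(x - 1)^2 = x^3 - 9*x^2 + 15*x - 7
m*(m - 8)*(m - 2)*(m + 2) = m^4 - 8*m^3 - 4*m^2 + 32*m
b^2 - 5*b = b*(b - 5)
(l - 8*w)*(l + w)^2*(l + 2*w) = l^4 - 4*l^3*w - 27*l^2*w^2 - 38*l*w^3 - 16*w^4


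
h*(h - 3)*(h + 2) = h^3 - h^2 - 6*h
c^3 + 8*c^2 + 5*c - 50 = (c - 2)*(c + 5)^2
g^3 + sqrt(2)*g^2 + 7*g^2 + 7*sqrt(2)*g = g*(g + 7)*(g + sqrt(2))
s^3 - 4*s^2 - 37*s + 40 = (s - 8)*(s - 1)*(s + 5)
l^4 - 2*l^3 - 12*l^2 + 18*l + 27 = (l - 3)^2*(l + 1)*(l + 3)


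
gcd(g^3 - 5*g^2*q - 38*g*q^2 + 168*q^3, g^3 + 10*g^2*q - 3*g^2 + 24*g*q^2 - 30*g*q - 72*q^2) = g + 6*q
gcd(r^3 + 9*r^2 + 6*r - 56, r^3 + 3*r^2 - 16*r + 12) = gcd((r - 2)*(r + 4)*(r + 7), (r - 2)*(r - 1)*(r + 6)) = r - 2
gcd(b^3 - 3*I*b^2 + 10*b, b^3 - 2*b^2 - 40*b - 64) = 1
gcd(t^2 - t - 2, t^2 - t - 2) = t^2 - t - 2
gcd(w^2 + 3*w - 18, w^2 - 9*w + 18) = w - 3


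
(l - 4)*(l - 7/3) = l^2 - 19*l/3 + 28/3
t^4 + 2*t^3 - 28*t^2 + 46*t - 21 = (t - 3)*(t - 1)^2*(t + 7)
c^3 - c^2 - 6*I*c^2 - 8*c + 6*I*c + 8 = (c - 1)*(c - 4*I)*(c - 2*I)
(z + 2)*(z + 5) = z^2 + 7*z + 10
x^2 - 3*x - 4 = (x - 4)*(x + 1)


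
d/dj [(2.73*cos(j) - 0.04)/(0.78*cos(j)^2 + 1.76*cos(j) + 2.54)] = (2.1294*cos(j)^2 - 0.0624000000000002*cos(j) - 7.0046)*sin(j)/(0.6084*cos(j)^4 + 2.7456*cos(j)^3 + 7.06*cos(j)^2 + 8.9408*cos(j) + 6.4516)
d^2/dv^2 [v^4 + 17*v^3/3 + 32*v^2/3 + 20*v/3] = 12*v^2 + 34*v + 64/3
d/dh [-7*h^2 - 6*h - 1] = -14*h - 6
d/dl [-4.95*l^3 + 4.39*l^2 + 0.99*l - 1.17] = -14.85*l^2 + 8.78*l + 0.99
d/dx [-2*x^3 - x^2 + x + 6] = -6*x^2 - 2*x + 1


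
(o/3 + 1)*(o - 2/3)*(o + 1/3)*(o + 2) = o^4/3 + 14*o^3/9 + 37*o^2/27 - 28*o/27 - 4/9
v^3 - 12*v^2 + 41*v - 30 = (v - 6)*(v - 5)*(v - 1)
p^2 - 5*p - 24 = (p - 8)*(p + 3)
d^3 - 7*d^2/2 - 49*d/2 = d*(d - 7)*(d + 7/2)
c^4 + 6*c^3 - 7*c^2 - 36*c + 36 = (c - 2)*(c - 1)*(c + 3)*(c + 6)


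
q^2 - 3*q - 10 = (q - 5)*(q + 2)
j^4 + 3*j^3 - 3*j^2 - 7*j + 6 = (j - 1)^2*(j + 2)*(j + 3)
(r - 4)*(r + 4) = r^2 - 16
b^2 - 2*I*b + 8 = (b - 4*I)*(b + 2*I)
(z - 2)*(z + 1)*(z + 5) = z^3 + 4*z^2 - 7*z - 10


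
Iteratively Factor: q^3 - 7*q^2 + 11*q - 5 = (q - 5)*(q^2 - 2*q + 1) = (q - 5)*(q - 1)*(q - 1)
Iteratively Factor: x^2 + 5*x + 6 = (x + 2)*(x + 3)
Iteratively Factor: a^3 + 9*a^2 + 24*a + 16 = (a + 4)*(a^2 + 5*a + 4) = (a + 1)*(a + 4)*(a + 4)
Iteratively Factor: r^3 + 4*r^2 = (r + 4)*(r^2) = r*(r + 4)*(r)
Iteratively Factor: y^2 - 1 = (y - 1)*(y + 1)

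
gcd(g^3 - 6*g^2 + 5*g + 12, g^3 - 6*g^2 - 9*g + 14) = 1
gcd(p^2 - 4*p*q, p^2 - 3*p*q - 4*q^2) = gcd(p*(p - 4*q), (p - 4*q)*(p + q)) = p - 4*q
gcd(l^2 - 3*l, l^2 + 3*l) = l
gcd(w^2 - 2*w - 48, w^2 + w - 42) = 1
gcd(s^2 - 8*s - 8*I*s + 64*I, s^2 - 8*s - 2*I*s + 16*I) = s - 8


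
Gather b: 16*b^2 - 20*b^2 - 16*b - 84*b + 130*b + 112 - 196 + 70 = -4*b^2 + 30*b - 14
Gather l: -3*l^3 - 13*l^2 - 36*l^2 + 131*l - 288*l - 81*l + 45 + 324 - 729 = -3*l^3 - 49*l^2 - 238*l - 360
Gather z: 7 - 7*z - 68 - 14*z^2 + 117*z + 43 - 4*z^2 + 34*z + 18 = -18*z^2 + 144*z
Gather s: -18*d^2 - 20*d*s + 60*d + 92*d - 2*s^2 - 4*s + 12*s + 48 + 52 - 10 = -18*d^2 + 152*d - 2*s^2 + s*(8 - 20*d) + 90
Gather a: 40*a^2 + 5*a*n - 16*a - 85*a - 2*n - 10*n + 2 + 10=40*a^2 + a*(5*n - 101) - 12*n + 12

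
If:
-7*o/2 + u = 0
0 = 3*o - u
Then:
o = 0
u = 0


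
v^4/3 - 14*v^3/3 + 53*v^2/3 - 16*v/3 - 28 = (v/3 + 1/3)*(v - 7)*(v - 6)*(v - 2)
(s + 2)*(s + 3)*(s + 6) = s^3 + 11*s^2 + 36*s + 36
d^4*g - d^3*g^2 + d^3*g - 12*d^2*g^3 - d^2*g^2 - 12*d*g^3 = d*(d - 4*g)*(d + 3*g)*(d*g + g)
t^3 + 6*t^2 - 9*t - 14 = (t - 2)*(t + 1)*(t + 7)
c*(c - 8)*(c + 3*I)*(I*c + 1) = I*c^4 - 2*c^3 - 8*I*c^3 + 16*c^2 + 3*I*c^2 - 24*I*c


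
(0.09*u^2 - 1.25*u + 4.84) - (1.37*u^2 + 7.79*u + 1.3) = -1.28*u^2 - 9.04*u + 3.54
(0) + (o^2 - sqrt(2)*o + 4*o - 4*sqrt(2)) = o^2 - sqrt(2)*o + 4*o - 4*sqrt(2)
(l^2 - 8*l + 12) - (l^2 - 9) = 21 - 8*l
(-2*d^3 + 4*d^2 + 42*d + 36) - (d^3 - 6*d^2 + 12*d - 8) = -3*d^3 + 10*d^2 + 30*d + 44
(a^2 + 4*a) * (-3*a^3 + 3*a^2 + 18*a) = -3*a^5 - 9*a^4 + 30*a^3 + 72*a^2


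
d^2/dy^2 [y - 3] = 0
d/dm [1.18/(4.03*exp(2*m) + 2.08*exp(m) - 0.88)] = (-9.5108*exp(m) - 2.4544)*exp(m)/(4.03*exp(2*m) + 2.08*exp(m) - 0.88)^2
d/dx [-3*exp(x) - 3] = -3*exp(x)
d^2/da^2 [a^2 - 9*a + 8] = 2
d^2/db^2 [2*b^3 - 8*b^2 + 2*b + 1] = 12*b - 16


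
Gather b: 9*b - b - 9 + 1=8*b - 8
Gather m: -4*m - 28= -4*m - 28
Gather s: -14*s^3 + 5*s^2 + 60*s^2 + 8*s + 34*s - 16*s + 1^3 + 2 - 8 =-14*s^3 + 65*s^2 + 26*s - 5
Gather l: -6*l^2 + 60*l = -6*l^2 + 60*l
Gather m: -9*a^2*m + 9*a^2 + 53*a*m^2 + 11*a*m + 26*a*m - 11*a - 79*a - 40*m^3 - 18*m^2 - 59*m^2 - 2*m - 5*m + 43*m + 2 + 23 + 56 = 9*a^2 - 90*a - 40*m^3 + m^2*(53*a - 77) + m*(-9*a^2 + 37*a + 36) + 81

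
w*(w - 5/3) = w^2 - 5*w/3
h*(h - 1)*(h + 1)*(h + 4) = h^4 + 4*h^3 - h^2 - 4*h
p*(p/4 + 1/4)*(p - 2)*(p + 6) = p^4/4 + 5*p^3/4 - 2*p^2 - 3*p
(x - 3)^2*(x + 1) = x^3 - 5*x^2 + 3*x + 9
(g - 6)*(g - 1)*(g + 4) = g^3 - 3*g^2 - 22*g + 24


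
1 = 1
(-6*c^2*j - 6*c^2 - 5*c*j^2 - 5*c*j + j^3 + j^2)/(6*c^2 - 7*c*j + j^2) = (-c*j - c - j^2 - j)/(c - j)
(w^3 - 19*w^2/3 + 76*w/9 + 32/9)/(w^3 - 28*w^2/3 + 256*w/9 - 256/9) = (3*w + 1)/(3*w - 8)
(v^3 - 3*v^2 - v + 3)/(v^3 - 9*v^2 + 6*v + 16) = (v^2 - 4*v + 3)/(v^2 - 10*v + 16)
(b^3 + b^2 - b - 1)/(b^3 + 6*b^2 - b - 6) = (b + 1)/(b + 6)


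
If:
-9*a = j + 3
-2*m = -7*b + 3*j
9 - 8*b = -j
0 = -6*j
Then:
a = -1/3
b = 9/8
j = 0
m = 63/16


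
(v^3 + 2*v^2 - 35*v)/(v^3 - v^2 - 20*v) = (v + 7)/(v + 4)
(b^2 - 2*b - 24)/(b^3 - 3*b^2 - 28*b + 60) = (b + 4)/(b^2 + 3*b - 10)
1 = 1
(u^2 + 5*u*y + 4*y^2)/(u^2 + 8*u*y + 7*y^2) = (u + 4*y)/(u + 7*y)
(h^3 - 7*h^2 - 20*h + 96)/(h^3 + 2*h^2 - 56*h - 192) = (h - 3)/(h + 6)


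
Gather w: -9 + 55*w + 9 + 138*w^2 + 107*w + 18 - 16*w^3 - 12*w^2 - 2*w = -16*w^3 + 126*w^2 + 160*w + 18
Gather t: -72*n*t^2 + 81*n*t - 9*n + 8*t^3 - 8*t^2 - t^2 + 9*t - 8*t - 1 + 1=-9*n + 8*t^3 + t^2*(-72*n - 9) + t*(81*n + 1)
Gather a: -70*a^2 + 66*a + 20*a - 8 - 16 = -70*a^2 + 86*a - 24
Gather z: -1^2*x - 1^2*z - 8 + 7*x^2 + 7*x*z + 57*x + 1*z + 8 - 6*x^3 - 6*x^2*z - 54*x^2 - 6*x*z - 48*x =-6*x^3 - 47*x^2 + 8*x + z*(-6*x^2 + x)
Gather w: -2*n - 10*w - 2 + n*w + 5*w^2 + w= -2*n + 5*w^2 + w*(n - 9) - 2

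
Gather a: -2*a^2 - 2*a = -2*a^2 - 2*a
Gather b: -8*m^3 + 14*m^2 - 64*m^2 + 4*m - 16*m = -8*m^3 - 50*m^2 - 12*m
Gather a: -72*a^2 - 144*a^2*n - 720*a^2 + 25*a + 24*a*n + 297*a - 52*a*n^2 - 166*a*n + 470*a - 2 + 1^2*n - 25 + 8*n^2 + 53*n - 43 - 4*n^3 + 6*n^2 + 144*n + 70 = a^2*(-144*n - 792) + a*(-52*n^2 - 142*n + 792) - 4*n^3 + 14*n^2 + 198*n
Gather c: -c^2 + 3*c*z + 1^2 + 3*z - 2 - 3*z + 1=-c^2 + 3*c*z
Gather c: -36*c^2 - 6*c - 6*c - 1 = -36*c^2 - 12*c - 1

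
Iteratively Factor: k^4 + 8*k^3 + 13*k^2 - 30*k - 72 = (k + 3)*(k^3 + 5*k^2 - 2*k - 24) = (k - 2)*(k + 3)*(k^2 + 7*k + 12) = (k - 2)*(k + 3)^2*(k + 4)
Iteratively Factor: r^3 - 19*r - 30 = (r + 2)*(r^2 - 2*r - 15) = (r + 2)*(r + 3)*(r - 5)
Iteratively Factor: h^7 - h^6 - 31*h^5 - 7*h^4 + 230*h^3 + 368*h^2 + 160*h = (h + 1)*(h^6 - 2*h^5 - 29*h^4 + 22*h^3 + 208*h^2 + 160*h) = h*(h + 1)*(h^5 - 2*h^4 - 29*h^3 + 22*h^2 + 208*h + 160) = h*(h - 4)*(h + 1)*(h^4 + 2*h^3 - 21*h^2 - 62*h - 40) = h*(h - 4)*(h + 1)*(h + 4)*(h^3 - 2*h^2 - 13*h - 10) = h*(h - 4)*(h + 1)*(h + 2)*(h + 4)*(h^2 - 4*h - 5) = h*(h - 4)*(h + 1)^2*(h + 2)*(h + 4)*(h - 5)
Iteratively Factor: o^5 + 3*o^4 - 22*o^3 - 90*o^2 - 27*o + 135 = (o - 5)*(o^4 + 8*o^3 + 18*o^2 - 27) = (o - 5)*(o - 1)*(o^3 + 9*o^2 + 27*o + 27) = (o - 5)*(o - 1)*(o + 3)*(o^2 + 6*o + 9) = (o - 5)*(o - 1)*(o + 3)^2*(o + 3)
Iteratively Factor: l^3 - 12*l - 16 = (l - 4)*(l^2 + 4*l + 4) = (l - 4)*(l + 2)*(l + 2)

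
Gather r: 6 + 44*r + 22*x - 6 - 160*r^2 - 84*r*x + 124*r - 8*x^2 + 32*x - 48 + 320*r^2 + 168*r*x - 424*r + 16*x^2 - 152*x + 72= 160*r^2 + r*(84*x - 256) + 8*x^2 - 98*x + 24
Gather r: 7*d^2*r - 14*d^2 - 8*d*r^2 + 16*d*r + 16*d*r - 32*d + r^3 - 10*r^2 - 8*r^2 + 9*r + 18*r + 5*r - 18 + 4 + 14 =-14*d^2 - 32*d + r^3 + r^2*(-8*d - 18) + r*(7*d^2 + 32*d + 32)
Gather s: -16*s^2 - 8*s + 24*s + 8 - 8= -16*s^2 + 16*s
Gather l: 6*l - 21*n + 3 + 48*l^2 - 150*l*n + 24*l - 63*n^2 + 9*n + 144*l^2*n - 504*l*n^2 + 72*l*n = l^2*(144*n + 48) + l*(-504*n^2 - 78*n + 30) - 63*n^2 - 12*n + 3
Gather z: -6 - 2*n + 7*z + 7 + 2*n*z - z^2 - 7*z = 2*n*z - 2*n - z^2 + 1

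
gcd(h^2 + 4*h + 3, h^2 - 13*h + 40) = 1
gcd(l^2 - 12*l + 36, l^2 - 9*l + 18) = l - 6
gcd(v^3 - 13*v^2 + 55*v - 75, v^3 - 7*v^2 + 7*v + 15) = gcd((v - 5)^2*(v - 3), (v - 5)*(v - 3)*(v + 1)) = v^2 - 8*v + 15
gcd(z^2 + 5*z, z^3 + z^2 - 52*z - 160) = z + 5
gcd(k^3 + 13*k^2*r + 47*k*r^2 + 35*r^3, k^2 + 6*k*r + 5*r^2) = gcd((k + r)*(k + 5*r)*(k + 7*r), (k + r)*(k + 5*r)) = k^2 + 6*k*r + 5*r^2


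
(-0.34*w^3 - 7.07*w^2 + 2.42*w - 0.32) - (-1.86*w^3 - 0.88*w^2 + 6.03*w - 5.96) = 1.52*w^3 - 6.19*w^2 - 3.61*w + 5.64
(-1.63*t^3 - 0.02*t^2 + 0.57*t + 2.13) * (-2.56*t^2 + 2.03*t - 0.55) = 4.1728*t^5 - 3.2577*t^4 - 0.6033*t^3 - 4.2847*t^2 + 4.0104*t - 1.1715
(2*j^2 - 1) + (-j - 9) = 2*j^2 - j - 10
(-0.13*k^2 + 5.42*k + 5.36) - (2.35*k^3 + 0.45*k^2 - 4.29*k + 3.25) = -2.35*k^3 - 0.58*k^2 + 9.71*k + 2.11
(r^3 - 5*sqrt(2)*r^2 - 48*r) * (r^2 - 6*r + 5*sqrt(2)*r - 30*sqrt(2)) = r^5 - 6*r^4 - 98*r^3 - 240*sqrt(2)*r^2 + 588*r^2 + 1440*sqrt(2)*r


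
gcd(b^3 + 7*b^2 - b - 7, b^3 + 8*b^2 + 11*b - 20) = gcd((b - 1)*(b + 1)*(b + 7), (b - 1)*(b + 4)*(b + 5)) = b - 1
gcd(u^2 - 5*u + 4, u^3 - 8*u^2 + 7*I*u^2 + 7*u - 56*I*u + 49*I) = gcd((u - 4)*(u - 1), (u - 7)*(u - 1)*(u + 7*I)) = u - 1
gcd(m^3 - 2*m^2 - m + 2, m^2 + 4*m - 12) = m - 2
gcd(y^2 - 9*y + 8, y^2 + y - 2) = y - 1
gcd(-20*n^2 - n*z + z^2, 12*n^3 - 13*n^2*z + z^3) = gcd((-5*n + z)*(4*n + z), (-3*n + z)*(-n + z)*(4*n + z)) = 4*n + z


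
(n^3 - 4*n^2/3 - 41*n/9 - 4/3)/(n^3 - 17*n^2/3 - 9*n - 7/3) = (n^2 - 5*n/3 - 4)/(n^2 - 6*n - 7)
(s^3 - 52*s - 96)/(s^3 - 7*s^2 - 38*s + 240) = (s + 2)/(s - 5)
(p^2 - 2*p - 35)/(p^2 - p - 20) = (-p^2 + 2*p + 35)/(-p^2 + p + 20)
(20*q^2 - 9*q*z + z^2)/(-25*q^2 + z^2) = (-4*q + z)/(5*q + z)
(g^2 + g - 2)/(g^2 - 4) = (g - 1)/(g - 2)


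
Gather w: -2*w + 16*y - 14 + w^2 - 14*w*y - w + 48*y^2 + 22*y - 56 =w^2 + w*(-14*y - 3) + 48*y^2 + 38*y - 70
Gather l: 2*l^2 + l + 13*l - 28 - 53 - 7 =2*l^2 + 14*l - 88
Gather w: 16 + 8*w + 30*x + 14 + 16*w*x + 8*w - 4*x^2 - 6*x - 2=w*(16*x + 16) - 4*x^2 + 24*x + 28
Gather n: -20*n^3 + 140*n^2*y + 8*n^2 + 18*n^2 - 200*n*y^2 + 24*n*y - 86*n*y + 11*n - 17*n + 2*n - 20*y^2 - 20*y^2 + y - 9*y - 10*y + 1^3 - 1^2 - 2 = -20*n^3 + n^2*(140*y + 26) + n*(-200*y^2 - 62*y - 4) - 40*y^2 - 18*y - 2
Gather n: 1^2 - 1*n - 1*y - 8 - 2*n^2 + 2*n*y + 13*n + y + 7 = -2*n^2 + n*(2*y + 12)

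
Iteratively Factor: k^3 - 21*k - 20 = (k + 1)*(k^2 - k - 20) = (k + 1)*(k + 4)*(k - 5)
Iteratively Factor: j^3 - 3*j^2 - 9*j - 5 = (j + 1)*(j^2 - 4*j - 5) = (j + 1)^2*(j - 5)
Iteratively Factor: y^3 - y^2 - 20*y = (y - 5)*(y^2 + 4*y) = y*(y - 5)*(y + 4)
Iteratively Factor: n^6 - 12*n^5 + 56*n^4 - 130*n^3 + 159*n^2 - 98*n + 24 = (n - 1)*(n^5 - 11*n^4 + 45*n^3 - 85*n^2 + 74*n - 24) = (n - 1)^2*(n^4 - 10*n^3 + 35*n^2 - 50*n + 24) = (n - 4)*(n - 1)^2*(n^3 - 6*n^2 + 11*n - 6) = (n - 4)*(n - 3)*(n - 1)^2*(n^2 - 3*n + 2) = (n - 4)*(n - 3)*(n - 2)*(n - 1)^2*(n - 1)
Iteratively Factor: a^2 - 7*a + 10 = (a - 2)*(a - 5)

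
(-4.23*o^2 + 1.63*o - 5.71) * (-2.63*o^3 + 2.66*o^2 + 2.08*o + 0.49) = 11.1249*o^5 - 15.5387*o^4 + 10.5547*o^3 - 13.8709*o^2 - 11.0781*o - 2.7979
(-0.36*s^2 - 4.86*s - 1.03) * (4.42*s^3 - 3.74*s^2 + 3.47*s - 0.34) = -1.5912*s^5 - 20.1348*s^4 + 12.3746*s^3 - 12.8896*s^2 - 1.9217*s + 0.3502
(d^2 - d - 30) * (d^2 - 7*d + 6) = d^4 - 8*d^3 - 17*d^2 + 204*d - 180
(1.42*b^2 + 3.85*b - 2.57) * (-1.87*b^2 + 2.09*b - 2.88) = -2.6554*b^4 - 4.2317*b^3 + 8.7628*b^2 - 16.4593*b + 7.4016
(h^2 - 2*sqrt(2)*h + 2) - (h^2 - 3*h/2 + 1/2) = -2*sqrt(2)*h + 3*h/2 + 3/2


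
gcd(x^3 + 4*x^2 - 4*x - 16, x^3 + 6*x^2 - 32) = x^2 + 2*x - 8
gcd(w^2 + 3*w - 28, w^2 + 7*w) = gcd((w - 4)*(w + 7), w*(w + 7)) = w + 7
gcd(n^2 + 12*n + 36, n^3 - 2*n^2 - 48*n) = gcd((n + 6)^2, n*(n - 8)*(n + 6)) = n + 6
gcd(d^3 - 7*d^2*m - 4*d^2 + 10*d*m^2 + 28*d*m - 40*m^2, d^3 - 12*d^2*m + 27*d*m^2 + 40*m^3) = d - 5*m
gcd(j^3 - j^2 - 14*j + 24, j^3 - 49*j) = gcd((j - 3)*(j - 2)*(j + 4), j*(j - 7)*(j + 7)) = 1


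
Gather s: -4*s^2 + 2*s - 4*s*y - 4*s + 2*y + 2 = -4*s^2 + s*(-4*y - 2) + 2*y + 2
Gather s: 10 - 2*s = 10 - 2*s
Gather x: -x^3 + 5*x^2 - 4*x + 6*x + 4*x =-x^3 + 5*x^2 + 6*x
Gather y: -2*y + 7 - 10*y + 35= 42 - 12*y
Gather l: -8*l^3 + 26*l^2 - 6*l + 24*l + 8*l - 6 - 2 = -8*l^3 + 26*l^2 + 26*l - 8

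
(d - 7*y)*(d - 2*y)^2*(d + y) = d^4 - 10*d^3*y + 21*d^2*y^2 + 4*d*y^3 - 28*y^4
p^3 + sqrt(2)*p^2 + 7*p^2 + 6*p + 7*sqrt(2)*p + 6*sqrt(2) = (p + 1)*(p + 6)*(p + sqrt(2))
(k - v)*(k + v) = k^2 - v^2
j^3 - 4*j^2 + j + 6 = (j - 3)*(j - 2)*(j + 1)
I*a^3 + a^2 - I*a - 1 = (a + 1)*(a - I)*(I*a - I)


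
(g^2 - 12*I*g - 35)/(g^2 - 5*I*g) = (g - 7*I)/g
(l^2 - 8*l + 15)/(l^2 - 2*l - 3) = (l - 5)/(l + 1)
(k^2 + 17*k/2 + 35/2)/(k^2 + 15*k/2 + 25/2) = (2*k + 7)/(2*k + 5)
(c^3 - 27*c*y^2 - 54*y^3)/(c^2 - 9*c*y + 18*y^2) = (-c^2 - 6*c*y - 9*y^2)/(-c + 3*y)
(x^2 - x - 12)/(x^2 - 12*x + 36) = (x^2 - x - 12)/(x^2 - 12*x + 36)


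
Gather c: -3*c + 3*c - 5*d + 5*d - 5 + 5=0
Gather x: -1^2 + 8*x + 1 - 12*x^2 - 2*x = -12*x^2 + 6*x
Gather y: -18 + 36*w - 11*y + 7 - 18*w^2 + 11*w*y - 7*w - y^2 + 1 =-18*w^2 + 29*w - y^2 + y*(11*w - 11) - 10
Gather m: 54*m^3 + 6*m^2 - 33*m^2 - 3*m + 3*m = 54*m^3 - 27*m^2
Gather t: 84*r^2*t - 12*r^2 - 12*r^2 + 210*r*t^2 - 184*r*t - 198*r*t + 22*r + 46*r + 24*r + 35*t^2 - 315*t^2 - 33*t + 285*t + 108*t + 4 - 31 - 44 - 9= -24*r^2 + 92*r + t^2*(210*r - 280) + t*(84*r^2 - 382*r + 360) - 80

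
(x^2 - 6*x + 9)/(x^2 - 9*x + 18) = (x - 3)/(x - 6)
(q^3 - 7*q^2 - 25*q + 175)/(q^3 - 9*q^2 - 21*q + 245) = (q - 5)/(q - 7)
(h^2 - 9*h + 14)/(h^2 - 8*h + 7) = (h - 2)/(h - 1)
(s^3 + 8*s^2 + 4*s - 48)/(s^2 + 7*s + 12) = (s^2 + 4*s - 12)/(s + 3)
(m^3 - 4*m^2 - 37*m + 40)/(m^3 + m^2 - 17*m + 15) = (m - 8)/(m - 3)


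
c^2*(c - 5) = c^3 - 5*c^2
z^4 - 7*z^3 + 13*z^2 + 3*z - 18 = (z - 3)^2*(z - 2)*(z + 1)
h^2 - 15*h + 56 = (h - 8)*(h - 7)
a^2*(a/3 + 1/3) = a^3/3 + a^2/3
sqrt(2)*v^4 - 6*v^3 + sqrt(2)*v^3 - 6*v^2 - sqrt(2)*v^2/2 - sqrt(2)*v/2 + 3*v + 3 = (v - 3*sqrt(2))*(v - sqrt(2)/2)*(v + sqrt(2)/2)*(sqrt(2)*v + sqrt(2))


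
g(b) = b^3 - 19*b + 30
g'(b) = 3*b^2 - 19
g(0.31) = 24.14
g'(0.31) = -18.71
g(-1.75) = 57.89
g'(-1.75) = -9.81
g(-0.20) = 33.79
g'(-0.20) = -18.88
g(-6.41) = -111.58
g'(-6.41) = 104.26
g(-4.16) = 37.05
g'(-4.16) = 32.92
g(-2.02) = 60.14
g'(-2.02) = -6.76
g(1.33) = 7.08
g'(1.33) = -13.69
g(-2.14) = 60.86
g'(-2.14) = -5.26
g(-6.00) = -72.00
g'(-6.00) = 89.00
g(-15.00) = -3060.00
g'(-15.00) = 656.00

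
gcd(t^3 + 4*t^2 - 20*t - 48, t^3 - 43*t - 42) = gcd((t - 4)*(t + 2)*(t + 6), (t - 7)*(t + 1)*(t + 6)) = t + 6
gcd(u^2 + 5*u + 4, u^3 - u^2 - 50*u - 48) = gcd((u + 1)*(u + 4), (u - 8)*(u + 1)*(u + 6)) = u + 1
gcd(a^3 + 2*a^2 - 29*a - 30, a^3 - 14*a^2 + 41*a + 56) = a + 1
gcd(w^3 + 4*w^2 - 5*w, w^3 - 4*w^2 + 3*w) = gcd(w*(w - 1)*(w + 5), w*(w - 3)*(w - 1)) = w^2 - w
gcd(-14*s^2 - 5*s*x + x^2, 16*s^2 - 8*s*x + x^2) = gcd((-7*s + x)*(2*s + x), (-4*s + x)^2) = 1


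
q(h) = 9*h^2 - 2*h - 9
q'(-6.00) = -110.00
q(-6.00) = 327.00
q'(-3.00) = -56.00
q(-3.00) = 78.00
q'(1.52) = 25.36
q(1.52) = 8.75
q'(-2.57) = -48.26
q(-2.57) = 55.58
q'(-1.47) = -28.46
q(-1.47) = 13.39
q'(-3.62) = -67.16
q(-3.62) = 116.18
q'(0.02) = -1.64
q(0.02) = -9.04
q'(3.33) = 57.94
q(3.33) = 84.14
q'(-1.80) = -34.40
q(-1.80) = 23.76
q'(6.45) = 114.10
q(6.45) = 352.52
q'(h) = 18*h - 2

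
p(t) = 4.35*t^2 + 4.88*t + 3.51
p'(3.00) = 30.98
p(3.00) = 57.30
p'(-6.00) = -47.32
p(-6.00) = 130.83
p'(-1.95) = -12.08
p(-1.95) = 10.53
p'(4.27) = 42.03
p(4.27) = 103.66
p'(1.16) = 14.97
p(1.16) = 15.02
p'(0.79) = 11.75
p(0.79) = 10.08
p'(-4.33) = -32.79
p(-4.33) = 63.94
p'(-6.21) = -49.15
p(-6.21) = 140.96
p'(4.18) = 41.25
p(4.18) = 99.91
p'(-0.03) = 4.62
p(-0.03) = 3.37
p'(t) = 8.7*t + 4.88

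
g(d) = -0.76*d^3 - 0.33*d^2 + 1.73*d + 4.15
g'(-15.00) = -501.37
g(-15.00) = 2468.95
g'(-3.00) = -16.81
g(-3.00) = 16.51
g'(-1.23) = -0.91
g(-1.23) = 2.94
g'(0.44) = 1.00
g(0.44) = 4.78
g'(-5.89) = -73.48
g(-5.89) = 137.81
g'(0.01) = 1.72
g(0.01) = 4.17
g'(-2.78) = -14.06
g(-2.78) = 13.12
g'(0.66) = 0.30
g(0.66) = 4.93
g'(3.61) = -30.37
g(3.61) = -29.66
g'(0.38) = 1.15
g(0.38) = 4.72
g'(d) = -2.28*d^2 - 0.66*d + 1.73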